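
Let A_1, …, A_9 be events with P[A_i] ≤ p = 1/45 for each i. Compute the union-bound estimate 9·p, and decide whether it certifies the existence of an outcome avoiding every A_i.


Union bound: P[∪_{i=1}^{9} A_i] ≤ Σ_i P[A_i] ≤ 9·p = 9·(1/45) = 1/5.
Numerically: 1/5 ≈ 0.2000000.
Is 1/5 < 1? YES.
Since P[∪ A_i] ≤ 1/5 < 1, the complement has P[∩ A_i^c] ≥ 1 − 1/5 = 4/5 > 0, so some outcome avoids every A_i.

9·p = 1/5 ≈ 0.2000000; existence CERTIFIED by the union bound.


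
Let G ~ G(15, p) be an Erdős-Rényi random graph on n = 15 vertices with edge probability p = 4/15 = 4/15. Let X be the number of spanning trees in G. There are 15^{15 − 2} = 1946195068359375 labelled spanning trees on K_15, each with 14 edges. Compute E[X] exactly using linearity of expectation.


K_15 has 15^{15 − 2} = 1946195068359375 labelled spanning trees.
For each such spanning tree H, let X_H = 1 if all 14 edges of H are present in G. Then P[X_H = 1] = p^{14} = (4/15)^{14} = 268435456/29192926025390625.
By linearity of expectation: E[X] = Σ_H E[X_H] = 1946195068359375 · p^{14} = 1946195068359375 · 268435456/29192926025390625 = 268435456/15.
Numerically: E[X] ≈ 1.7896e+07.

E[X] = 1946195068359375 · (4/15)^{14} = 268435456/15 ≈ 1.7896e+07.


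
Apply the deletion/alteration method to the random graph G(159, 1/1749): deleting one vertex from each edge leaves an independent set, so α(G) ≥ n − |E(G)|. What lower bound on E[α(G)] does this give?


E[|E(G)|] = C(159, 2)·p = 12561 · (1/1749) = 79/11.
E[α(G)] ≥ n − E[|E(G)|] = 159 − 79/11 = 1670/11.
Numerically: ≈ 151.818.
(This is only a lower bound; the true E[α(G)] may be larger.)

E[α(G)] ≥ 1670/11 ≈ 151.818.


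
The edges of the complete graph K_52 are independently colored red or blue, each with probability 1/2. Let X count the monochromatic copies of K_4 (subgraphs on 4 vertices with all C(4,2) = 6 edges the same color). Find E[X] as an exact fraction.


Let X = Σ_S X_S over the C(52, 4) = 270725 subsets S of size 4, where X_S = 1 if the K_4 on S is monochromatic.
For a fixed S, the K_4 on S has C(4, 2) = 6 edges. P[all 6 edges red] = (1/2)^6, and likewise for blue, so P[monochromatic] = 2·(1/2)^6 = 2^{1 − 6} = 1/32.
Summing: E[X] = C(52, 4) · 2^{1 − 6} = 270725 · 1/32 = 270725/32.
Numerically: E[X] ≈ 8460.156250.

E[X] = C(52,4)·2^(1−C(4,2)) = 270725/32 ≈ 8460.156250.


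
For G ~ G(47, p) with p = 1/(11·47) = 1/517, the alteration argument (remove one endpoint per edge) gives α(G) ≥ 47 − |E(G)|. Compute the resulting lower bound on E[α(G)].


E[|E(G)|] = C(47, 2)·p = 1081 · (1/517) = 23/11.
E[α(G)] ≥ n − E[|E(G)|] = 47 − 23/11 = 494/11.
Numerically: ≈ 44.909.
(This is only a lower bound; the true E[α(G)] may be larger.)

E[α(G)] ≥ 494/11 ≈ 44.909.


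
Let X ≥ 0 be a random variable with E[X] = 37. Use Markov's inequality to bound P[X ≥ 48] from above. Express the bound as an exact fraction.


μ = E[X] = 37, a = 48.
Markov: P[X ≥ 48] ≤ μ/a = (37)/48 = 37/48.
Numerically: ≈ 0.77083.
(Since a = 48 > μ = 37.00000, the bound 37/48 is < 1 and informative.)

P[X ≥ 48] ≤ 37/48 ≈ 0.77083.


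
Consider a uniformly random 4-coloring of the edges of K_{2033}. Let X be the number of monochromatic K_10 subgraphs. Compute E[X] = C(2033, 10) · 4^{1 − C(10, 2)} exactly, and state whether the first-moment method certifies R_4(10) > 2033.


E[X] = C(2033, 10) · 4^{1 − 45} = 325074373196988390113235240 · 4^{−44} = 325074373196988390113235240/309485009821345068724781056.
As a reduced fraction: E[X] = 40634296649623548764154405/38685626227668133590597632 ≈ 1.0504.
Is E[X] < 1? NO.
Since E[X] ≥ 1, the first-moment bound is inconclusive at n = 2033; it does NOT by itself certify R_4(10) > 2033.

E[X] = 40634296649623548764154405/38685626227668133590597632 ≈ 1.0504; E[X] ≥ 1; first-moment method inconclusive here.


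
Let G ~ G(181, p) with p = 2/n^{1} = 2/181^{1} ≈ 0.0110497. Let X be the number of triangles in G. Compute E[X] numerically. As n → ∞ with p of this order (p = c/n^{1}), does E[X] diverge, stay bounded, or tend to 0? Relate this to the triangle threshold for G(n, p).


Number of potential triangles: C(181, 3) = 971970.
Each occurs with probability p³ ≈ (0.0110497)³ ≈ 1.34913144e-06.
By linearity: E[X] = C(181, 3)·p³ ≈ 971970 · 1.34913144e-06 ≈ 1.311315.
Here α = 1, so p = 2/n is exactly at the triangle threshold p ~ 1/n. Asymptotically E[X] → c³/6 = 2³/6 = 4/3 ≈ 1.333333, a bounded constant. In this regime the triangle count is asymptotically Poisson(c³/6).

E[X] ≈ 1.311315; in regime p = Θ(1/n^{1}) E[X] stays bounded (at the triangle threshold p ~ 1/n).


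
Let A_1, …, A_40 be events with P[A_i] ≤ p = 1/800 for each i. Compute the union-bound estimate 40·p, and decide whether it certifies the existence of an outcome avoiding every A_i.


Union bound: P[∪_{i=1}^{40} A_i] ≤ Σ_i P[A_i] ≤ 40·p = 40·(1/800) = 1/20.
Numerically: 1/20 ≈ 0.0500000.
Is 1/20 < 1? YES.
Since P[∪ A_i] ≤ 1/20 < 1, the complement has P[∩ A_i^c] ≥ 1 − 1/20 = 19/20 > 0, so some outcome avoids every A_i.

40·p = 1/20 ≈ 0.0500000; existence CERTIFIED by the union bound.


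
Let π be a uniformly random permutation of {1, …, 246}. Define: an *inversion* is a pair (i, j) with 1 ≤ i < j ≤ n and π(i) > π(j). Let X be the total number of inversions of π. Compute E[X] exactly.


Write X = Σ X_I over the C(246, 2) = 30135 pairs i < j, with X_I the indicator of one inversion.
There are 30135 indicators.
For each fixed pair i < j, the values π(i) and π(j) are two distinct elements of {1, …, 246} in uniformly random order; by symmetry P[π(i) > π(j)] = 1/2.
By linearity: E[X] = 30135 · (1/2) = C(246, 2) · (1/2) = 30135/2 = 30135/2 ≈ 15067.50000.

E[X] = 30135/2 = 15067.50000.


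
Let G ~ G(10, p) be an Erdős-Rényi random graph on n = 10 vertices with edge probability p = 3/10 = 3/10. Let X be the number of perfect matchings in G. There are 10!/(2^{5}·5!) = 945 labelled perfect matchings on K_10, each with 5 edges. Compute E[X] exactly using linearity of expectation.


K_10 has 10!/(2^{5}·5!) = 945 labelled perfect matchings.
For each such perfect matching H, let X_H = 1 if all 5 edges of H are present in G. Then P[X_H = 1] = p^{5} = (3/10)^{5} = 243/100000.
By linearity: E[X] = Σ_H E[X_H] = 945 · p^{5} = 945 · 243/100000 = 45927/20000.
Numerically: E[X] ≈ 2.296.

E[X] = 945 · (3/10)^{5} = 45927/20000 ≈ 2.296.


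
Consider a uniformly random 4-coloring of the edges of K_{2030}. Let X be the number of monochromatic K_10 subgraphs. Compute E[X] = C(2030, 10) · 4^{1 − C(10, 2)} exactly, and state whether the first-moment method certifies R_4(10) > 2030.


E[X] = C(2030, 10) · 4^{1 − 45} = 320298626039392096327195965 · 4^{−44} = 320298626039392096327195965/309485009821345068724781056.
As a reduced fraction: E[X] = 320298626039392096327195965/309485009821345068724781056 ≈ 1.034941.
Is E[X] < 1? NO.
Since E[X] ≥ 1, the first-moment bound is inconclusive at n = 2030; it does NOT by itself certify R_4(10) > 2030.

E[X] = 320298626039392096327195965/309485009821345068724781056 ≈ 1.034941; E[X] ≥ 1; first-moment method inconclusive here.


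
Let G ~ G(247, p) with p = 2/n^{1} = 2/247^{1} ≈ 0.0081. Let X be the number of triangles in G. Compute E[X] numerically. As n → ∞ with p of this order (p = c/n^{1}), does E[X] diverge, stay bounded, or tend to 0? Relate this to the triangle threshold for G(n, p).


Number of potential triangles: C(247, 3) = 2481115.
Each occurs with probability p³ ≈ (0.0081)³ ≈ 5.30883e-07.
By linearity: E[X] = C(247, 3)·p³ ≈ 2481115 · 5.30883e-07 ≈ 1.317.
Here α = 1, so p = 2/n is exactly at the triangle threshold p ~ 1/n. Asymptotically E[X] → c³/6 = 2³/6 = 4/3 ≈ 1.333, a bounded constant. In this regime the triangle count is asymptotically Poisson(c³/6).

E[X] ≈ 1.317; in regime p = Θ(1/n^{1}) E[X] stays bounded (at the triangle threshold p ~ 1/n).


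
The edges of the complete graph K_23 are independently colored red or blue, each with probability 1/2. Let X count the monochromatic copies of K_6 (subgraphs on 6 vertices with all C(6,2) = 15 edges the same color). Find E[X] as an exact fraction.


Let X = Σ_S X_S over the C(23, 6) = 100947 subsets S of size 6, where X_S = 1 if the K_6 on S is monochromatic.
For a fixed S, the K_6 on S has C(6, 2) = 15 edges. P[all 15 edges red] = (1/2)^15, and likewise for blue, so P[monochromatic] = 2·(1/2)^15 = 2^{1 − 15} = 1/16384.
By linearity of expectation: E[X] = C(23, 6) · 2^{1 − 15} = 100947 · 1/16384 = 100947/16384.
Numerically: E[X] ≈ 6.1613.

E[X] = C(23,6)·2^(1−C(6,2)) = 100947/16384 ≈ 6.1613.


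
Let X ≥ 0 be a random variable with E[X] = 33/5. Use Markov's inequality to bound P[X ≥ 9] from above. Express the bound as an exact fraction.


μ = E[X] = 33/5, a = 9.
Markov: P[X ≥ 9] ≤ μ/a = (33/5)/9 = 11/15.
Numerically: ≈ 0.733.
(Since a = 9 > μ = 6.600, the bound 11/15 is < 1 and informative.)

P[X ≥ 9] ≤ 11/15 ≈ 0.733.


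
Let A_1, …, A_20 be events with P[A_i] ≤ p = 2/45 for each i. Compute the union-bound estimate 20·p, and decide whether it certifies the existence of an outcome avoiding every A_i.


Union bound: P[∪_{i=1}^{20} A_i] ≤ Σ_i P[A_i] ≤ 20·p = 20·(2/45) = 8/9.
Numerically: 8/9 ≈ 0.888889.
Is 8/9 < 1? YES.
Since P[∪ A_i] ≤ 8/9 < 1, the complement has P[∩ A_i^c] ≥ 1 − 8/9 = 1/9 > 0, so some outcome avoids every A_i.

20·p = 8/9 ≈ 0.888889; existence CERTIFIED by the union bound.


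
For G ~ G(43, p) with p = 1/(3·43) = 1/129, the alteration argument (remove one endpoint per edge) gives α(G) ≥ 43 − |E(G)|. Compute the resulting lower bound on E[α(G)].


E[|E(G)|] = C(43, 2)·p = 903 · (1/129) = 7.
E[α(G)] ≥ n − E[|E(G)|] = 43 − 7 = 36.
Numerically: ≈ 36.00000.
(This is only a lower bound; the true E[α(G)] may be larger.)

E[α(G)] ≥ 36 ≈ 36.00000.


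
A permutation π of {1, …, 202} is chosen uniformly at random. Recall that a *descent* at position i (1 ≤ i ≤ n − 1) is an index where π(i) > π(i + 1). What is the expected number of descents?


Write X = Σ X_I over i = 1, …, 201, with X_I the indicator of one descent.
There are 201 indicators.
For each fixed i, the pair (π(i), π(i+1)) is a uniformly random ordered pair of distinct values from {1, …, 202}; by symmetry P[π(i) > π(i+1)] = 1/2.
By linearity: E[X] = 201 · (1/2) = (202 − 1) · (1/2) = 201/2 ≈ 100.500.

E[X] = 201/2 = 100.500.


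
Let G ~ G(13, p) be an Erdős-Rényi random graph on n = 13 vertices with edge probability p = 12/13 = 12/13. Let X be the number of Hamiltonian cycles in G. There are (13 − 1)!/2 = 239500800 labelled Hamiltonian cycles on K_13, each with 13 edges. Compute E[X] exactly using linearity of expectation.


K_13 has (13 − 1)!/2 = 239500800 labelled Hamiltonian cycles.
For each such Hamiltonian cycle H, let X_H = 1 if all 13 edges of H are present in G. Then P[X_H = 1] = p^{13} = (12/13)^{13} = 106993205379072/302875106592253.
By linearity of expectation: E[X] = Σ_H E[X_H] = 239500800 · p^{13} = 239500800 · 106993205379072/302875106592253 = 25624958282852047257600/302875106592253.
Numerically: E[X] ≈ 8.46e+07.

E[X] = 239500800 · (12/13)^{13} = 25624958282852047257600/302875106592253 ≈ 8.46e+07.


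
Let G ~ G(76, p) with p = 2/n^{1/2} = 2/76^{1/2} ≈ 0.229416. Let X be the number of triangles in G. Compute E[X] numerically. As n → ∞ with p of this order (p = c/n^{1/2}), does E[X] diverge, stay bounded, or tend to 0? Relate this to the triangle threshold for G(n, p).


Number of potential triangles: C(76, 3) = 70300.
Each occurs with probability p³ ≈ (0.229416)³ ≈ 1.20745123e-02.
By linearity: E[X] = C(76, 3)·p³ ≈ 70300 · 1.20745123e-02 ≈ 848.838215.
Since α = 1/2 < 1, p = c/n^{1/2} ≫ 1/n is above the triangle threshold p ~ 1/n. Asymptotically E[X] ~ (c³/6)·n^{3(1−α)} = (2³/6)·n^{1.5} → ∞; triangles are abundant w.h.p.

E[X] ≈ 848.838215; in regime p = Θ(1/n^{1/2}) E[X] diverges (above the triangle threshold p ~ 1/n).


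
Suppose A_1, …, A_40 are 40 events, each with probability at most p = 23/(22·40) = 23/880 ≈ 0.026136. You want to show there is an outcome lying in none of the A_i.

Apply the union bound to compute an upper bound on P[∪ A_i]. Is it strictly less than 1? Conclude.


Union bound: P[∪_{i=1}^{40} A_i] ≤ Σ_i P[A_i] ≤ 40·p = 40·(23/880) = 23/22.
Numerically: 23/22 ≈ 1.045455.
Is 23/22 < 1? NO.
Since the bound 23/22 is ≥ 1, the union bound is uninformative here; it does NOT by itself certify existence.

40·p = 23/22 ≈ 1.045455; existence NOT certified by the union bound.


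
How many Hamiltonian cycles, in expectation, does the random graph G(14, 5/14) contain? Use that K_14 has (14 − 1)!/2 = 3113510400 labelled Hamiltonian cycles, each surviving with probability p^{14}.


K_14 has (14 − 1)!/2 = 3113510400 labelled Hamiltonian cycles.
For each such Hamiltonian cycle H, let X_H = 1 if all 14 edges of H are present in G. Then P[X_H = 1] = p^{14} = (5/14)^{14} = 6103515625/11112006825558016.
By linearity: E[X] = Σ_H E[X_H] = 3113510400 · p^{14} = 3113510400 · 6103515625/11112006825558016 = 5302276611328125/3100448333024.
Numerically: E[X] ≈ 1710.

E[X] = 3113510400 · (5/14)^{14} = 5302276611328125/3100448333024 ≈ 1710.


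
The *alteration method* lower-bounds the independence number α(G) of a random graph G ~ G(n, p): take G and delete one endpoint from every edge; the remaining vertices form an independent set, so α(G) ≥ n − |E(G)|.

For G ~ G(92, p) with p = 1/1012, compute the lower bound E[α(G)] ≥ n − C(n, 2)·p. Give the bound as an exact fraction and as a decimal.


E[|E(G)|] = C(92, 2)·p = 4186 · (1/1012) = 91/22.
E[α(G)] ≥ n − E[|E(G)|] = 92 − 91/22 = 1933/22.
Numerically: ≈ 87.863636.
(This is only a lower bound; the true E[α(G)] may be larger.)

E[α(G)] ≥ 1933/22 ≈ 87.863636.


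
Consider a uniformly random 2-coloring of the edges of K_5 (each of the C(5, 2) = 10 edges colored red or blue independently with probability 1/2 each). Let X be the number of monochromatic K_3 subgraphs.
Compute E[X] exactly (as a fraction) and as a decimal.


Let X = Σ_S X_S over the C(5, 3) = 10 subsets S of size 3, where X_S = 1 if the K_3 on S is monochromatic.
For a fixed S, the K_3 on S has C(3, 2) = 3 edges. P[all 3 edges red] = (1/2)^3, and likewise for blue, so P[monochromatic] = 2·(1/2)^3 = 2^{1 − 3} = 1/4.
By linearity: E[X] = C(5, 3) · 2^{1 − 3} = 10 · 1/4 = 5/2.
Numerically: E[X] ≈ 2.500.

E[X] = C(5,3)·2^(1−C(3,2)) = 5/2 ≈ 2.500.


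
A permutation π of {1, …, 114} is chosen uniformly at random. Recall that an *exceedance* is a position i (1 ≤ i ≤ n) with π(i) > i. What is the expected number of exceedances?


Write X = Σ_{i=1}^{114} X_i, where X_i = 1_{π(i) > i}.
For each fixed i, π(i) is uniform over {1, …, 114} (marginal of a uniform permutation), so P[π(i) > i] = (n − i)/n. Summing: Σ_{i=1}^{114} (n − i)/n = (0 + 1 + … + 113)/114 = 114(114 − 1)/(2·114) = (114 − 1)/2.
Hence E[X] = Σ_{i=1}^{114} (114 − i)/114 = 113/2 ≈ 56.500000.

E[X] = 113/2 = 56.500000.


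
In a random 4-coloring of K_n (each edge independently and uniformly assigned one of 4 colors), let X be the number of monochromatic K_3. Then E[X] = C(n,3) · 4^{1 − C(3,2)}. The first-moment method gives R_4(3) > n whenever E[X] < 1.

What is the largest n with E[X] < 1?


We need C(n, 3) · 4^{1 − 3} < 1, i.e. C(n, 3) < 4^{3 − 1} = 16.
Check values of n near the boundary:
  n = 3: C(3, 3) = 1; 1 < 16? YES
  n = 4: C(4, 3) = 4; 4 < 16? YES
  n = 5: C(5, 3) = 10; 10 < 16? YES
  n = 6: C(6, 3) = 20; 20 < 16? NO
  n = 7: C(7, 3) = 35; 35 < 16? NO
  n = 8: C(8, 3) = 56; 56 < 16? NO
The largest n with C(n, 3) < 16 is n = 5 (where E[X] = 5/8 ≈ 0.6250000). Hence R_4(3) > 5, i.e. R_4(3) ≥ 6.

Largest n = 5; hence R_4(3) > 5.


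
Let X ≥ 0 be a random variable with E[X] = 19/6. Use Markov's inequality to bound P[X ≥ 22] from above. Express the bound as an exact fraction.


μ = E[X] = 19/6, a = 22.
Markov: P[X ≥ 22] ≤ μ/a = (19/6)/22 = 19/132.
Numerically: ≈ 0.144.
(Since a = 22 > μ = 3.167, the bound 19/132 is < 1 and informative.)

P[X ≥ 22] ≤ 19/132 ≈ 0.144.


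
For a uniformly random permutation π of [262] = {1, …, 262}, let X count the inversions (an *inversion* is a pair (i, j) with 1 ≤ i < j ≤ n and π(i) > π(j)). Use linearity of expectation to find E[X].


Write X = Σ X_I over the C(262, 2) = 34191 pairs i < j, with X_I the indicator of one inversion.
There are 34191 indicators.
For each fixed pair i < j, the values π(i) and π(j) are two distinct elements of {1, …, 262} in uniformly random order; by symmetry P[π(i) > π(j)] = 1/2.
By linearity: E[X] = 34191 · (1/2) = C(262, 2) · (1/2) = 34191/2 = 34191/2 ≈ 17095.500000.

E[X] = 34191/2 = 17095.500000.


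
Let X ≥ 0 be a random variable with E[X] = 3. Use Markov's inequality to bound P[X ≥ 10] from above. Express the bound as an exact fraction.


μ = E[X] = 3, a = 10.
Markov: P[X ≥ 10] ≤ μ/a = (3)/10 = 3/10.
Numerically: ≈ 0.300.
(Since a = 10 > μ = 3.000, the bound 3/10 is < 1 and informative.)

P[X ≥ 10] ≤ 3/10 ≈ 0.300.


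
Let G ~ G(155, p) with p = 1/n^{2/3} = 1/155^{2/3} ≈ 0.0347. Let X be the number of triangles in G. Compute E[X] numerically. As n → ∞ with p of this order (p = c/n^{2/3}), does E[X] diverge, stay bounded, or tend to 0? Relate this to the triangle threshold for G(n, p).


Number of potential triangles: C(155, 3) = 608685.
Each occurs with probability p³ ≈ (0.0347)³ ≈ 4.16233e-05.
By linearity: E[X] = C(155, 3)·p³ ≈ 608685 · 4.16233e-05 ≈ 25.335.
Since α = 2/3 < 1, p = c/n^{2/3} ≫ 1/n is above the triangle threshold p ~ 1/n. Asymptotically E[X] ~ (c³/6)·n^{3(1−α)} = (1³/6)·n^{1} → ∞; triangles are abundant w.h.p.

E[X] ≈ 25.335; in regime p = Θ(1/n^{2/3}) E[X] diverges (above the triangle threshold p ~ 1/n).


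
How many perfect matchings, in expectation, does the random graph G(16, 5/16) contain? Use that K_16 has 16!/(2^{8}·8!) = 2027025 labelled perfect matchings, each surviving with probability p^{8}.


K_16 has 16!/(2^{8}·8!) = 2027025 labelled perfect matchings.
For each such perfect matching H, let X_H = 1 if all 8 edges of H are present in G. Then P[X_H = 1] = p^{8} = (5/16)^{8} = 390625/4294967296.
By linearity: E[X] = Σ_H E[X_H] = 2027025 · p^{8} = 2027025 · 390625/4294967296 = 791806640625/4294967296.
Numerically: E[X] ≈ 184.4.

E[X] = 2027025 · (5/16)^{8} = 791806640625/4294967296 ≈ 184.4.


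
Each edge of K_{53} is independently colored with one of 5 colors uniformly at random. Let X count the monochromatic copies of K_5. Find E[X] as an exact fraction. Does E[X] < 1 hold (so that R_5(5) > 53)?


E[X] = C(53, 5) · 5^{1 − 10} = 2869685 · 5^{−9} = 2869685/1953125.
As a reduced fraction: E[X] = 573937/390625 ≈ 1.4693.
Is E[X] < 1? NO.
Since E[X] ≥ 1, the first-moment bound is inconclusive at n = 53; it does NOT by itself certify R_5(5) > 53.

E[X] = 573937/390625 ≈ 1.4693; E[X] ≥ 1; first-moment method inconclusive here.


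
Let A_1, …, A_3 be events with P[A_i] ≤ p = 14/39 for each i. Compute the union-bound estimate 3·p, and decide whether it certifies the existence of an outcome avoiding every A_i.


Union bound: P[∪_{i=1}^{3} A_i] ≤ Σ_i P[A_i] ≤ 3·p = 3·(14/39) = 14/13.
Numerically: 14/13 ≈ 1.07692.
Is 14/13 < 1? NO.
Since the bound 14/13 is ≥ 1, the union bound is uninformative here; it does NOT by itself certify existence.

3·p = 14/13 ≈ 1.07692; existence NOT certified by the union bound.


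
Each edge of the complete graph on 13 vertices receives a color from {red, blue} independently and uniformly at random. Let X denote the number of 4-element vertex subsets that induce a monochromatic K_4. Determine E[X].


Let X = Σ_S X_S over the C(13, 4) = 715 subsets S of size 4, where X_S = 1 if the K_4 on S is monochromatic.
For a fixed S, the K_4 on S has C(4, 2) = 6 edges. P[all 6 edges red] = (1/2)^6, and likewise for blue, so P[monochromatic] = 2·(1/2)^6 = 2^{1 − 6} = 1/32.
By linearity: E[X] = C(13, 4) · 2^{1 − 6} = 715 · 1/32 = 715/32.
Numerically: E[X] ≈ 22.344.

E[X] = C(13,4)·2^(1−C(4,2)) = 715/32 ≈ 22.344.


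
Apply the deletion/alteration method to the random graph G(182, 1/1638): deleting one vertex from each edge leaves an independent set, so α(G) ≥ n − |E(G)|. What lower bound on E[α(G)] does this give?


E[|E(G)|] = C(182, 2)·p = 16471 · (1/1638) = 181/18.
E[α(G)] ≥ n − E[|E(G)|] = 182 − 181/18 = 3095/18.
Numerically: ≈ 171.944444.
(This is only a lower bound; the true E[α(G)] may be larger.)

E[α(G)] ≥ 3095/18 ≈ 171.944444.


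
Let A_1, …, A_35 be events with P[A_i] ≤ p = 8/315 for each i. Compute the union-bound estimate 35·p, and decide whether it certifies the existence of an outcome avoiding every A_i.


Union bound: P[∪_{i=1}^{35} A_i] ≤ Σ_i P[A_i] ≤ 35·p = 35·(8/315) = 8/9.
Numerically: 8/9 ≈ 0.8889.
Is 8/9 < 1? YES.
Since P[∪ A_i] ≤ 8/9 < 1, the complement has P[∩ A_i^c] ≥ 1 − 8/9 = 1/9 > 0, so some outcome avoids every A_i.

35·p = 8/9 ≈ 0.8889; existence CERTIFIED by the union bound.


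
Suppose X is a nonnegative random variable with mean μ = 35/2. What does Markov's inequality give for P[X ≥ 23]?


μ = E[X] = 35/2, a = 23.
Markov: P[X ≥ 23] ≤ μ/a = (35/2)/23 = 35/46.
Numerically: ≈ 0.76087.
(Since a = 23 > μ = 17.50000, the bound 35/46 is < 1 and informative.)

P[X ≥ 23] ≤ 35/46 ≈ 0.76087.


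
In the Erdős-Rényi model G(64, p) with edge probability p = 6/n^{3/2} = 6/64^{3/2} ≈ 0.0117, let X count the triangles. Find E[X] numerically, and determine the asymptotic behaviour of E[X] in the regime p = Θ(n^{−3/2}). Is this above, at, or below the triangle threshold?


Number of potential triangles: C(64, 3) = 41664.
Each occurs with probability p³ ≈ (0.0117)³ ≈ 1.60933e-06.
By linearity: E[X] = C(64, 3)·p³ ≈ 41664 · 1.60933e-06 ≈ 0.067.
Since α = 3/2 > 1, p = c/n^{3/2} = o(1/n) is below the triangle threshold p ~ 1/n. Asymptotically E[X] ~ (c³/6)·n^{3(1−α)} = (6³/6)·n^{-1.5} → 0, so by Markov's inequality G has no triangles w.h.p.

E[X] ≈ 0.067; in regime p = Θ(1/n^{3/2}) E[X] tends to 0 (below the triangle threshold p ~ 1/n).


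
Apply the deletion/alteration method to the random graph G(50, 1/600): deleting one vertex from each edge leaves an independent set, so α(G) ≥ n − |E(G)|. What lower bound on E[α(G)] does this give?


E[|E(G)|] = C(50, 2)·p = 1225 · (1/600) = 49/24.
E[α(G)] ≥ n − E[|E(G)|] = 50 − 49/24 = 1151/24.
Numerically: ≈ 47.958.
(This is only a lower bound; the true E[α(G)] may be larger.)

E[α(G)] ≥ 1151/24 ≈ 47.958.


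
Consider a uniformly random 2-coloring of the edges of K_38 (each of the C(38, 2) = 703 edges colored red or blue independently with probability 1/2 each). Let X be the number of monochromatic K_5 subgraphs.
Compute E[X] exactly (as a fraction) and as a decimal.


Let X = Σ_S X_S over the C(38, 5) = 501942 subsets S of size 5, where X_S = 1 if the K_5 on S is monochromatic.
For a fixed S, the K_5 on S has C(5, 2) = 10 edges. P[all 10 edges red] = (1/2)^10, and likewise for blue, so P[monochromatic] = 2·(1/2)^10 = 2^{1 − 10} = 1/512.
Summing: E[X] = C(38, 5) · 2^{1 − 10} = 501942 · 1/512 = 250971/256.
Numerically: E[X] ≈ 980.355.

E[X] = C(38,5)·2^(1−C(5,2)) = 250971/256 ≈ 980.355.


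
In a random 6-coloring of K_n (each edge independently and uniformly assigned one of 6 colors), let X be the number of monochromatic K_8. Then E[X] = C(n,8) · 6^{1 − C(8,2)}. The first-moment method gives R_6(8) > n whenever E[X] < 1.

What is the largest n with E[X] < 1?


We need C(n, 8) · 6^{1 − 28} < 1, i.e. C(n, 8) < 6^{28 − 1} = 1023490369077469249536.
Check values of n near the boundary:
  n = 1589: C(1589, 8) = 990389025825605844438; 990389025825605844438 < 1023490369077469249536? YES
  n = 1590: C(1590, 8) = 995397314198933813310; 995397314198933813310 < 1023490369077469249536? YES
  n = 1591: C(1591, 8) = 1000427749141189953870; 1000427749141189953870 < 1023490369077469249536? YES
  n = 1592: C(1592, 8) = 1005480414540892933435; 1005480414540892933435 < 1023490369077469249536? YES
  n = 1593: C(1593, 8) = 1010555394551193970323; 1010555394551193970323 < 1023490369077469249536? YES
  n = 1594: C(1594, 8) = 1015652773590544255167; 1015652773590544255167 < 1023490369077469249536? YES
  n = 1595: C(1595, 8) = 1020772636343363633895; 1020772636343363633895 < 1023490369077469249536? YES
  n = 1596: C(1596, 8) = 1025915067760710553965; 1025915067760710553965 < 1023490369077469249536? NO
  n = 1597: C(1597, 8) = 1031080153060953275445; 1031080153060953275445 < 1023490369077469249536? NO
The largest n with C(n, 8) < 1023490369077469249536 is n = 1595 (where E[X] = 113419181815929292655/113721152119718805504 ≈ 0.99734). Hence R_6(8) > 1595, i.e. R_6(8) ≥ 1596.

Largest n = 1595; hence R_6(8) > 1595.


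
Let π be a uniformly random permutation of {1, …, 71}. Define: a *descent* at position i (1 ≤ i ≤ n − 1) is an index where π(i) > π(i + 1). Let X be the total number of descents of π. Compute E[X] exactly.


Write X = Σ X_I over i = 1, …, 70, with X_I the indicator of one descent.
There are 70 indicators.
For each fixed i, the pair (π(i), π(i+1)) is a uniformly random ordered pair of distinct values from {1, …, 71}; by symmetry P[π(i) > π(i+1)] = 1/2.
By linearity: E[X] = 70 · (1/2) = (71 − 1) · (1/2) = 35 ≈ 35.00000.

E[X] = 35 = 35.00000.


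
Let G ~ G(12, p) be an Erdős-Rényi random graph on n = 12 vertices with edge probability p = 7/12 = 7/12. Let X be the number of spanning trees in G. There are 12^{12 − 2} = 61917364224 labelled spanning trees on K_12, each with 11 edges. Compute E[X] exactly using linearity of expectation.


K_12 has 12^{12 − 2} = 61917364224 labelled spanning trees.
For each such spanning tree H, let X_H = 1 if all 11 edges of H are present in G. Then P[X_H = 1] = p^{11} = (7/12)^{11} = 1977326743/743008370688.
Summing the indicators: E[X] = Σ_H E[X_H] = 61917364224 · p^{11} = 61917364224 · 1977326743/743008370688 = 1977326743/12.
Numerically: E[X] ≈ 1.648e+08.

E[X] = 61917364224 · (7/12)^{11} = 1977326743/12 ≈ 1.648e+08.


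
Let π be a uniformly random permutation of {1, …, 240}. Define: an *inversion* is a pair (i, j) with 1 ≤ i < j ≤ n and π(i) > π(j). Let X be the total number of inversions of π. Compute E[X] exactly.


Write X = Σ X_I over the C(240, 2) = 28680 pairs i < j, with X_I the indicator of one inversion.
There are 28680 indicators.
For each fixed pair i < j, the values π(i) and π(j) are two distinct elements of {1, …, 240} in uniformly random order; by symmetry P[π(i) > π(j)] = 1/2.
By linearity: E[X] = 28680 · (1/2) = C(240, 2) · (1/2) = 28680/2 = 14340 ≈ 14340.000000.

E[X] = 14340 = 14340.000000.


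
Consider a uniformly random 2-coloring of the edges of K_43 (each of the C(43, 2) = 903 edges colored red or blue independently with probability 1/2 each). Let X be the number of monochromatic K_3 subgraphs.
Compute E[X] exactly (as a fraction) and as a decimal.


Let X = Σ_S X_S over the C(43, 3) = 12341 subsets S of size 3, where X_S = 1 if the K_3 on S is monochromatic.
For a fixed S, the K_3 on S has C(3, 2) = 3 edges. P[all 3 edges red] = (1/2)^3, and likewise for blue, so P[monochromatic] = 2·(1/2)^3 = 2^{1 − 3} = 1/4.
By linearity of expectation: E[X] = C(43, 3) · 2^{1 − 3} = 12341 · 1/4 = 12341/4.
Numerically: E[X] ≈ 3085.250000.

E[X] = C(43,3)·2^(1−C(3,2)) = 12341/4 ≈ 3085.250000.


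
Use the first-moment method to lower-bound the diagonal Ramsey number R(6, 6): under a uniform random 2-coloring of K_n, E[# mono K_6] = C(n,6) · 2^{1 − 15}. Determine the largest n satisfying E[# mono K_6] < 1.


We need C(n, 6) · 2^{1 − 15} < 1, i.e. C(n, 6) < 2^{15 − 1} = 16384.
Check values of n near the boundary:
  n = 14: C(14, 6) = 3003; 3003 < 16384? YES
  n = 15: C(15, 6) = 5005; 5005 < 16384? YES
  n = 16: C(16, 6) = 8008; 8008 < 16384? YES
  n = 17: C(17, 6) = 12376; 12376 < 16384? YES
  n = 18: C(18, 6) = 18564; 18564 < 16384? NO
The largest n with C(n, 6) < 16384 is n = 17 (where E[X] = 1547/2048 ≈ 0.7553711). Hence R(6, 6) > 17, i.e. R(6, 6) ≥ 18.

Largest n = 17; hence R(6, 6) > 17.


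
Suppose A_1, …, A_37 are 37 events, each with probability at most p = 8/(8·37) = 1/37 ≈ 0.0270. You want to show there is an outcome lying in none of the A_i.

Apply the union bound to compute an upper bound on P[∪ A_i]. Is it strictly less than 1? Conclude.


Union bound: P[∪_{i=1}^{37} A_i] ≤ Σ_i P[A_i] ≤ 37·p = 37·(1/37) = 1.
Numerically: 1 ≈ 1.0000.
Is 1 < 1? NO.
Since the bound 1 is ≥ 1, the union bound is uninformative here; it does NOT by itself certify existence.

37·p = 1 ≈ 1.0000; existence NOT certified by the union bound.


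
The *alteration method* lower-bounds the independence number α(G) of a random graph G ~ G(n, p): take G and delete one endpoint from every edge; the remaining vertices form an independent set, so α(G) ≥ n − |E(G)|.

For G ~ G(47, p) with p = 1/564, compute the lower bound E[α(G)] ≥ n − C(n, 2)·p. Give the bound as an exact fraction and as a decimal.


E[|E(G)|] = C(47, 2)·p = 1081 · (1/564) = 23/12.
E[α(G)] ≥ n − E[|E(G)|] = 47 − 23/12 = 541/12.
Numerically: ≈ 45.083.
(This is only a lower bound; the true E[α(G)] may be larger.)

E[α(G)] ≥ 541/12 ≈ 45.083.


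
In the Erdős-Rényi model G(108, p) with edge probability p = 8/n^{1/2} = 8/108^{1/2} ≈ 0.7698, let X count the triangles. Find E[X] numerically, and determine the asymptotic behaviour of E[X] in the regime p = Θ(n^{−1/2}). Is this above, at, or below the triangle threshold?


Number of potential triangles: C(108, 3) = 204156.
Each occurs with probability p³ ≈ (0.7698)³ ≈ 4.56177990e-01.
By linearity: E[X] = C(108, 3)·p³ ≈ 204156 · 4.56177990e-01 ≈ 93131.473823.
Since α = 1/2 < 1, p = c/n^{1/2} ≫ 1/n is above the triangle threshold p ~ 1/n. Asymptotically E[X] ~ (c³/6)·n^{3(1−α)} = (8³/6)·n^{1.5} → ∞; triangles are abundant w.h.p.

E[X] ≈ 93131.473823; in regime p = Θ(1/n^{1/2}) E[X] diverges (above the triangle threshold p ~ 1/n).


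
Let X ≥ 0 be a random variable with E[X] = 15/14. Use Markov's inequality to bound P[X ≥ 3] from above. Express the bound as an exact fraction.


μ = E[X] = 15/14, a = 3.
Markov: P[X ≥ 3] ≤ μ/a = (15/14)/3 = 5/14.
Numerically: ≈ 0.357.
(Since a = 3 > μ = 1.071, the bound 5/14 is < 1 and informative.)

P[X ≥ 3] ≤ 5/14 ≈ 0.357.


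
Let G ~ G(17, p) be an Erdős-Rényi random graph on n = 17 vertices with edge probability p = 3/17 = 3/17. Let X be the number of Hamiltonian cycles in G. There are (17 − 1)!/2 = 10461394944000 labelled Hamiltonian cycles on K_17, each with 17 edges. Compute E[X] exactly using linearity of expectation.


K_17 has (17 − 1)!/2 = 10461394944000 labelled Hamiltonian cycles.
For each such Hamiltonian cycle H, let X_H = 1 if all 17 edges of H are present in G. Then P[X_H = 1] = p^{17} = (3/17)^{17} = 129140163/827240261886336764177.
Summing the indicators: E[X] = Σ_H E[X_H] = 10461394944000 · p^{17} = 10461394944000 · 129140163/827240261886336764177 = 1350986248275535872000/827240261886336764177.
Numerically: E[X] ≈ 1.63.

E[X] = 10461394944000 · (3/17)^{17} = 1350986248275535872000/827240261886336764177 ≈ 1.63.


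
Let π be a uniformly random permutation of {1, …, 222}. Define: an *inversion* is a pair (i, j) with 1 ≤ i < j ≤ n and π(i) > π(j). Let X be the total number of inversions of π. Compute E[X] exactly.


Write X = Σ X_I over the C(222, 2) = 24531 pairs i < j, with X_I the indicator of one inversion.
There are 24531 indicators.
For each fixed pair i < j, the values π(i) and π(j) are two distinct elements of {1, …, 222} in uniformly random order; by symmetry P[π(i) > π(j)] = 1/2.
By linearity: E[X] = 24531 · (1/2) = C(222, 2) · (1/2) = 24531/2 = 24531/2 ≈ 12265.50000.

E[X] = 24531/2 = 12265.50000.


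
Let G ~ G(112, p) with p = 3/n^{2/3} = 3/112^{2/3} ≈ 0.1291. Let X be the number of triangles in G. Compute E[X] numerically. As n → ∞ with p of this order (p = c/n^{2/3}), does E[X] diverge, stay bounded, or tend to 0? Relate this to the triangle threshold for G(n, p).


Number of potential triangles: C(112, 3) = 227920.
Each occurs with probability p³ ≈ (0.1291)³ ≈ 2.152423e-03.
By linearity: E[X] = C(112, 3)·p³ ≈ 227920 · 2.152423e-03 ≈ 490.5804.
Since α = 2/3 < 1, p = c/n^{2/3} ≫ 1/n is above the triangle threshold p ~ 1/n. Asymptotically E[X] ~ (c³/6)·n^{3(1−α)} = (3³/6)·n^{1} → ∞; triangles are abundant w.h.p.

E[X] ≈ 490.5804; in regime p = Θ(1/n^{2/3}) E[X] diverges (above the triangle threshold p ~ 1/n).


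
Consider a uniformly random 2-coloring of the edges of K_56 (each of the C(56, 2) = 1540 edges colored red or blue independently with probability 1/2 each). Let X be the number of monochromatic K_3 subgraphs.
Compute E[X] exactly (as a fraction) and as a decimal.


Let X = Σ_S X_S over the C(56, 3) = 27720 subsets S of size 3, where X_S = 1 if the K_3 on S is monochromatic.
For a fixed S, the K_3 on S has C(3, 2) = 3 edges. P[all 3 edges red] = (1/2)^3, and likewise for blue, so P[monochromatic] = 2·(1/2)^3 = 2^{1 − 3} = 1/4.
Summing: E[X] = C(56, 3) · 2^{1 − 3} = 27720 · 1/4 = 6930.
Numerically: E[X] ≈ 6930.0000.

E[X] = C(56,3)·2^(1−C(3,2)) = 6930 ≈ 6930.0000.


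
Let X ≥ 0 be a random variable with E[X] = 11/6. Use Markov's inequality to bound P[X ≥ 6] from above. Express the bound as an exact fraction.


μ = E[X] = 11/6, a = 6.
Markov: P[X ≥ 6] ≤ μ/a = (11/6)/6 = 11/36.
Numerically: ≈ 0.3056.
(Since a = 6 > μ = 1.8333, the bound 11/36 is < 1 and informative.)

P[X ≥ 6] ≤ 11/36 ≈ 0.3056.


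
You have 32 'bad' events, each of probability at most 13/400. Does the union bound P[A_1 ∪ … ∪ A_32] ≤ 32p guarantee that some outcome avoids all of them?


Union bound: P[∪_{i=1}^{32} A_i] ≤ Σ_i P[A_i] ≤ 32·p = 32·(13/400) = 26/25.
Numerically: 26/25 ≈ 1.04000.
Is 26/25 < 1? NO.
Since the bound 26/25 is ≥ 1, the union bound is uninformative here; it does NOT by itself certify existence.

32·p = 26/25 ≈ 1.04000; existence NOT certified by the union bound.


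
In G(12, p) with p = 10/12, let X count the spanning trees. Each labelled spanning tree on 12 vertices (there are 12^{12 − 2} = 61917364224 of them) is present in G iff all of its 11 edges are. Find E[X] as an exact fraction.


K_12 has 12^{12 − 2} = 61917364224 labelled spanning trees.
For each such spanning tree H, let X_H = 1 if all 11 edges of H are present in G. Then P[X_H = 1] = p^{11} = (5/6)^{11} = 48828125/362797056.
By linearity of expectation: E[X] = Σ_H E[X_H] = 61917364224 · p^{11} = 61917364224 · 48828125/362797056 = 25000000000/3.
Numerically: E[X] ≈ 8.333e+09.

E[X] = 61917364224 · (5/6)^{11} = 25000000000/3 ≈ 8.333e+09.


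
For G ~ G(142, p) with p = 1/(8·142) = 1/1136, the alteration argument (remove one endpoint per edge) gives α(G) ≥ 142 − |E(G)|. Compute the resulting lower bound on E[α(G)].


E[|E(G)|] = C(142, 2)·p = 10011 · (1/1136) = 141/16.
E[α(G)] ≥ n − E[|E(G)|] = 142 − 141/16 = 2131/16.
Numerically: ≈ 133.188.
(This is only a lower bound; the true E[α(G)] may be larger.)

E[α(G)] ≥ 2131/16 ≈ 133.188.


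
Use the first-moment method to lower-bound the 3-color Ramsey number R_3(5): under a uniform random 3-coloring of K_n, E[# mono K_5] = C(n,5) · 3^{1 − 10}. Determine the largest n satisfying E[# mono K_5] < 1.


We need C(n, 5) · 3^{1 − 10} < 1, i.e. C(n, 5) < 3^{10 − 1} = 19683.
Check values of n near the boundary:
  n = 16: C(16, 5) = 4368; 4368 < 19683? YES
  n = 17: C(17, 5) = 6188; 6188 < 19683? YES
  n = 18: C(18, 5) = 8568; 8568 < 19683? YES
  n = 19: C(19, 5) = 11628; 11628 < 19683? YES
  n = 20: C(20, 5) = 15504; 15504 < 19683? YES
  n = 21: C(21, 5) = 20349; 20349 < 19683? NO
  n = 22: C(22, 5) = 26334; 26334 < 19683? NO
The largest n with C(n, 5) < 19683 is n = 20 (where E[X] = 5168/6561 ≈ 0.7876848). Hence R_3(5) > 20, i.e. R_3(5) ≥ 21.

Largest n = 20; hence R_3(5) > 20.


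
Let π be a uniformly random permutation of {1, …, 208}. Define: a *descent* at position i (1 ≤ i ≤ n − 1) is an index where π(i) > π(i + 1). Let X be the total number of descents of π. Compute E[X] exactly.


Write X = Σ X_I over i = 1, …, 207, with X_I the indicator of one descent.
There are 207 indicators.
For each fixed i, the pair (π(i), π(i+1)) is a uniformly random ordered pair of distinct values from {1, …, 208}; by symmetry P[π(i) > π(i+1)] = 1/2.
By linearity: E[X] = 207 · (1/2) = (208 − 1) · (1/2) = 207/2 ≈ 103.500.

E[X] = 207/2 = 103.500.


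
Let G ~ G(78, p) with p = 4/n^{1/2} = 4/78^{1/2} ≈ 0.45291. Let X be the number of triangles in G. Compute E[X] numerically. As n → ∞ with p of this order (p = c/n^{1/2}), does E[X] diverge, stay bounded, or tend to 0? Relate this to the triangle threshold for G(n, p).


Number of potential triangles: C(78, 3) = 76076.
Each occurs with probability p³ ≈ (0.45291)³ ≈ 9.2904782e-02.
By linearity: E[X] = C(78, 3)·p³ ≈ 76076 · 9.2904782e-02 ≈ 7067.82422.
Since α = 1/2 < 1, p = c/n^{1/2} ≫ 1/n is above the triangle threshold p ~ 1/n. Asymptotically E[X] ~ (c³/6)·n^{3(1−α)} = (4³/6)·n^{1.5} → ∞; triangles are abundant w.h.p.

E[X] ≈ 7067.82422; in regime p = Θ(1/n^{1/2}) E[X] diverges (above the triangle threshold p ~ 1/n).


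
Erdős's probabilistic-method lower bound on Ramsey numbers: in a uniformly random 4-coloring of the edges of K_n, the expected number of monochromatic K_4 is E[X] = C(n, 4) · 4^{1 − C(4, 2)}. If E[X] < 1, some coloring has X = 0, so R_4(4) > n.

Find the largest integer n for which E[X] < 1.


We need C(n, 4) · 4^{1 − 6} < 1, i.e. C(n, 4) < 4^{6 − 1} = 1024.
Check values of n near the boundary:
  n = 9: C(9, 4) = 126; 126 < 1024? YES
  n = 10: C(10, 4) = 210; 210 < 1024? YES
  n = 11: C(11, 4) = 330; 330 < 1024? YES
  n = 12: C(12, 4) = 495; 495 < 1024? YES
  n = 13: C(13, 4) = 715; 715 < 1024? YES
  n = 14: C(14, 4) = 1001; 1001 < 1024? YES
  n = 15: C(15, 4) = 1365; 1365 < 1024? NO
  n = 16: C(16, 4) = 1820; 1820 < 1024? NO
  n = 17: C(17, 4) = 2380; 2380 < 1024? NO
The largest n with C(n, 4) < 1024 is n = 14 (where E[X] = 1001/1024 ≈ 0.9775391). Hence R_4(4) > 14, i.e. R_4(4) ≥ 15.

Largest n = 14; hence R_4(4) > 14.


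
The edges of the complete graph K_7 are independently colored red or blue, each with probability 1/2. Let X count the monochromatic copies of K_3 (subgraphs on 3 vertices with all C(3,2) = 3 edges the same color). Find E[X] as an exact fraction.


Let X = Σ_S X_S over the C(7, 3) = 35 subsets S of size 3, where X_S = 1 if the K_3 on S is monochromatic.
For a fixed S, the K_3 on S has C(3, 2) = 3 edges. P[all 3 edges red] = (1/2)^3, and likewise for blue, so P[monochromatic] = 2·(1/2)^3 = 2^{1 − 3} = 1/4.
By linearity of expectation: E[X] = C(7, 3) · 2^{1 − 3} = 35 · 1/4 = 35/4.
Numerically: E[X] ≈ 8.750000.

E[X] = C(7,3)·2^(1−C(3,2)) = 35/4 ≈ 8.750000.


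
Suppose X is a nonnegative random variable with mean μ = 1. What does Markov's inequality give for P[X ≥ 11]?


μ = E[X] = 1, a = 11.
Markov: P[X ≥ 11] ≤ μ/a = (1)/11 = 1/11.
Numerically: ≈ 0.090909.
(Since a = 11 > μ = 1.000000, the bound 1/11 is < 1 and informative.)

P[X ≥ 11] ≤ 1/11 ≈ 0.090909.


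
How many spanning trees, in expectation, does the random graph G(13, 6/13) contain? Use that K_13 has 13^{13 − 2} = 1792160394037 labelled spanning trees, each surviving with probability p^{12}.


K_13 has 13^{13 − 2} = 1792160394037 labelled spanning trees.
For each such spanning tree H, let X_H = 1 if all 12 edges of H are present in G. Then P[X_H = 1] = p^{12} = (6/13)^{12} = 2176782336/23298085122481.
Summing the indicators: E[X] = Σ_H E[X_H] = 1792160394037 · p^{12} = 1792160394037 · 2176782336/23298085122481 = 2176782336/13.
Numerically: E[X] ≈ 1.67445e+08.

E[X] = 1792160394037 · (6/13)^{12} = 2176782336/13 ≈ 1.67445e+08.
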